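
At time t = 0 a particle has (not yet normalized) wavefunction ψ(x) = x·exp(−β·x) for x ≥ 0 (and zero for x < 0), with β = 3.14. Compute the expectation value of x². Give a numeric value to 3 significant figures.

⟨x²⟩ = ∫ x²·|ψ|² dx / ∫|ψ|² dx (integrals over the domain).
Every integrand reduces to terms xʲ·e^(−2βx) on [0, ∞); use ∫₀^∞ xʲ·e^(−2βx) dx = j!/(2β)^(j+1).
State is unnormalized: ∫|ψ|² dx = 0.0080752, and ∫ψ*·x²·ψ dx = 0.0024570, so ⟨x²⟩ = 0.0024570 / 0.0080752.
⟨x²⟩ = 0.30427.

0.304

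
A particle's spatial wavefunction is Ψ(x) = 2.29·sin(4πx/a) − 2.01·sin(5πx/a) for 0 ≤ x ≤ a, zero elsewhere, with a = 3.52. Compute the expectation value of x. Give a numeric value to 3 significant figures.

⟨x⟩ = ∫ x·|Ψ|² dx / ∫|Ψ|² dx (integrals over the domain).
On 0 ≤ x ≤ a (j ≠ l): ∫sin²(jπx/a) dx = a/2, ∫sin(jπx/a)·sin(lπx/a) dx = 0; diagonal moments ∫x·sin²(jπx/a) dx = a²/4, ∫x²·sin²(jπx/a) dx = a³·(1/6 − 1/(4j²π²)); cross terms ∫x·sin(jπx/a)·sin(lπx/a) dx = 0 for j + l even and −4jla²/(π²(j² − l²)²) for j + l odd, ∫x²·sin(jπx/a)·sin(lπx/a) dx = (−1)^(j+l)·4jla³/(π²(j² − l²)²); higher powers the same way via product-to-sum and parts.
State is unnormalized: ∫|Ψ|² dx = 16.340, and ∫Ψ*·x·Ψ dx = 40.173, so ⟨x⟩ = 40.173 / 16.340.
⟨x⟩ = 2.4585.

2.46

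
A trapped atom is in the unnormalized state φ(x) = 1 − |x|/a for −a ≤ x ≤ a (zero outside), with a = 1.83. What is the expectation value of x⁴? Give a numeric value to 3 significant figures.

0.320

⟨x⁴⟩ = ∫ x⁴·|φ|² dx / ∫|φ|² dx (integrals over the domain).
φ is even, so ∫ over [−a, a] = 2∫₀ᵃ with φ = 1 − x/a there: ∫₀ᵃ (1 − x/a)² dx = a/3, ∫₀ᵃ x²(1 − x/a)² dx = a³/30, ∫₀ᵃ x⁴(1 − x/a)² dx = a⁵/105.
State is unnormalized: ∫|φ|² dx = 1.2200, and ∫φ*·x⁴·φ dx = 0.39093, so ⟨x⁴⟩ = 0.39093 / 1.2200.
⟨x⁴⟩ = 0.32043.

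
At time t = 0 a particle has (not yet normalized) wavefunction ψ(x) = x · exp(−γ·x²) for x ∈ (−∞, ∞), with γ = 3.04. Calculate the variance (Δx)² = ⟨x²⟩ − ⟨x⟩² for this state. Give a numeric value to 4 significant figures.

0.2467

Compute ⟨x⟩ and ⟨x²⟩ separately, then (Δx)² = ⟨x²⟩ − ⟨x⟩².
Expand each integrand as polynomial × e^(−2γx²) and use ∫x^(2j)·e^(−2γx²) dx = (2j−1)!!/(4γ)^j · √(π/(2γ)), odd powers → 0; here √(π/(2γ)) = 0.71882.
Normalization: ∫|ψ|² dx = 0.059114.
⟨x⟩ = 0.0000 and ⟨x²⟩ = 0.24671.
(Δx)² = 0.24671 − (0.0000)² = 0.24671.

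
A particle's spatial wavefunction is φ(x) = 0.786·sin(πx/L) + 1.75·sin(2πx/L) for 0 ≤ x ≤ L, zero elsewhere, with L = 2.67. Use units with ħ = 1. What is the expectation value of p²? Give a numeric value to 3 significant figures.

4.84

p² φ = −ħ² d²φ/dx²; ⟨p²⟩ = −ħ² ∫ φ*·φ'' dx / ∫|φ|² dx.
d²/dx² sin(jπx/L) = −(jπ/L)²·sin(jπx/L); on 0 ≤ x ≤ L, ∫sin²(jπx/L) dx = L/2 and ∫sin(jπx/L)·sin(lπx/L) dx = 0 for j ≠ l, so only diagonal terms survive in ∫|φ|² and ∫φ·φ″; ∫φ·φ′ dx = [φ²/2] between the walls = 0.
State is unnormalized: ∫|φ|² dx = 4.9132, and ∫φ*·(−ħ² φ'') dx = 23.783, so ⟨p²⟩ = 23.783 / 4.9132.
⟨p²⟩ = 4.8406.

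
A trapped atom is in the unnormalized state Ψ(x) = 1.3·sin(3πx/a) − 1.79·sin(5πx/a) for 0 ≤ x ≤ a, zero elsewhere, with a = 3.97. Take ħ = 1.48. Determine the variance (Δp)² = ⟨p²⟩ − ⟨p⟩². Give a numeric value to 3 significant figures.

Compute ⟨p⟩ and ⟨p²⟩ separately; (Δp)² = ⟨p²⟩ − ⟨p⟩².
d²/dx² sin(jπx/a) = −(jπ/a)²·sin(jπx/a); on 0 ≤ x ≤ a, ∫sin²(jπx/a) dx = a/2 and ∫sin(jπx/a)·sin(lπx/a) dx = 0 for j ≠ l, so only diagonal terms survive in ∫|Ψ|² and ∫Ψ·Ψ″; ∫Ψ·Ψ′ dx = [Ψ²/2] between the walls = 0.
Normalization: ∫|Ψ|² dx = 9.7148.
⟨p⟩ = 0.0000 and ⟨p²⟩ = 26.713.
(Δp)² = 26.713 − (0.0000)² = 26.713.

26.7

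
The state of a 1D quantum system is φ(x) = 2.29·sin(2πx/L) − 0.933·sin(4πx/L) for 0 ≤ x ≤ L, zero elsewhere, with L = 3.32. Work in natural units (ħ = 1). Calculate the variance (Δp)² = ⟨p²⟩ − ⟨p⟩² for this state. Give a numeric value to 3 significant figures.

5.11

Compute ⟨p⟩ and ⟨p²⟩ separately; (Δp)² = ⟨p²⟩ − ⟨p⟩².
d²/dx² sin(jπx/L) = −(jπ/L)²·sin(jπx/L); on 0 ≤ x ≤ L, ∫sin²(jπx/L) dx = L/2 and ∫sin(jπx/L)·sin(lπx/L) dx = 0 for j ≠ l, so only diagonal terms survive in ∫|φ|² and ∫φ·φ″; ∫φ·φ′ dx = [φ²/2] between the walls = 0.
Normalization: ∫|φ|² dx = 10.150.
⟨p⟩ = 0.0000 and ⟨p²⟩ = 5.1113.
(Δp)² = 5.1113 − (0.0000)² = 5.1113.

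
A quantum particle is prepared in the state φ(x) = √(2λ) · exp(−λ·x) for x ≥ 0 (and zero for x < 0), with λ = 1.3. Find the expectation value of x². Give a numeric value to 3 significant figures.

⟨x²⟩ = ∫ x²·|φ|² dx (integrals over the domain).
Every integrand reduces to terms xʲ·e^(−2λx) on [0, ∞); use ∫₀^∞ xʲ·e^(−2λx) dx = j!/(2λ)^(j+1).
⟨x²⟩ = 0.29586.

0.296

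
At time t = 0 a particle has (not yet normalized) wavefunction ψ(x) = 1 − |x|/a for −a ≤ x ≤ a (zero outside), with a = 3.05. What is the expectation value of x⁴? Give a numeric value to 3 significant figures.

⟨x⁴⟩ = ∫ x⁴·|ψ|² dx / ∫|ψ|² dx (integrals over the domain).
ψ is even, so ∫ over [−a, a] = 2∫₀ᵃ with ψ = 1 − x/a there: ∫₀ᵃ (1 − x/a)² dx = a/3, ∫₀ᵃ x²(1 − x/a)² dx = a³/30, ∫₀ᵃ x⁴(1 − x/a)² dx = a⁵/105.
State is unnormalized: ∫|ψ|² dx = 2.0333, and ∫ψ*·x⁴·ψ dx = 5.0274, so ⟨x⁴⟩ = 5.0274 / 2.0333.
⟨x⁴⟩ = 2.4725.

2.47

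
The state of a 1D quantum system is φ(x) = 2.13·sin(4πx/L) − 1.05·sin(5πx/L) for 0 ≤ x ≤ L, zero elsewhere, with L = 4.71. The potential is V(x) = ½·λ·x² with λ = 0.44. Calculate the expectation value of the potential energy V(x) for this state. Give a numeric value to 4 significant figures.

2.387

⟨V⟩ = ∫ V(x)·|φ|² dx / ∫|φ|² dx.
On 0 ≤ x ≤ L (j ≠ l): ∫sin²(jπx/L) dx = L/2, ∫sin(jπx/L)·sin(lπx/L) dx = 0; diagonal moments ∫x·sin²(jπx/L) dx = L²/4, ∫x²·sin²(jπx/L) dx = L³·(1/6 − 1/(4j²π²)); cross terms ∫x·sin(jπx/L)·sin(lπx/L) dx = 0 for j + l even and −4jlL²/(π²(j² − l²)²) for j + l odd, ∫x²·sin(jπx/L)·sin(lπx/L) dx = (−1)^(j+l)·4jlL³/(π²(j² − l²)²); higher powers the same way via product-to-sum and parts.
State is unnormalized: ∫|φ|² dx = 13.281, and ∫φ*·V(x)·φ dx = 31.704, so ⟨V⟩ = 31.704 / 13.281.
⟨V⟩ = 2.3872.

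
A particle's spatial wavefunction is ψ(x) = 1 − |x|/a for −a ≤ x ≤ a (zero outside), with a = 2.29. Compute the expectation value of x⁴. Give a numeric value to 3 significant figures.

0.786

⟨x⁴⟩ = ∫ x⁴·|ψ|² dx / ∫|ψ|² dx (integrals over the domain).
ψ is even, so ∫ over [−a, a] = 2∫₀ᵃ with ψ = 1 − x/a there: ∫₀ᵃ (1 − x/a)² dx = a/3, ∫₀ᵃ x²(1 − x/a)² dx = a³/30, ∫₀ᵃ x⁴(1 − x/a)² dx = a⁵/105.
State is unnormalized: ∫|ψ|² dx = 1.5267, and ∫ψ*·x⁴·ψ dx = 1.1995, so ⟨x⁴⟩ = 1.1995 / 1.5267.
⟨x⁴⟩ = 0.78573.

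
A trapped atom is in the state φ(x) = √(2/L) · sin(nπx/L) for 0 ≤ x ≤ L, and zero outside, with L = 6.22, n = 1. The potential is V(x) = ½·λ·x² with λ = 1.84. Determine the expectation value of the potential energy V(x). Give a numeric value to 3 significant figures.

⟨V⟩ = ∫ V(x)·|φ|² dx.
With sin²θ = (1 − cos2θ)/2 on 0 ≤ x ≤ L: ∫sin²(nπx/L) dx = L/2, ∫x·sin²(nπx/L) dx = L²/4, ∫x²·sin²(nπx/L) dx = L³·(1/6 − 1/(4n²π²)); higher powers xᵏ the same way, integrating xᵏ·cos(2nπx/L) by parts.
⟨V⟩ = 10.061.

10.1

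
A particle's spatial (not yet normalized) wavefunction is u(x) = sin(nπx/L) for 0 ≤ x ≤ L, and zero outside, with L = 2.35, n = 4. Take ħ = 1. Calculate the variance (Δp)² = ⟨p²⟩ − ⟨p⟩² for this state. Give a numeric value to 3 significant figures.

28.6

Compute ⟨p⟩ and ⟨p²⟩ separately; (Δp)² = ⟨p²⟩ − ⟨p⟩².
d/dx sin(nπx/L) = (nπ/L)·cos(nπx/L) and d²/dx² sin(nπx/L) = −(nπ/L)²·sin(nπx/L); on 0 ≤ x ≤ L, ∫sin²(nπx/L) dx = L/2 and ∫sin(nπx/L)·cos(nπx/L) dx = 0.
Normalization: ∫|u|² dx = 1.1750.
⟨p⟩ = 0.0000 and ⟨p²⟩ = 28.595.
(Δp)² = 28.595 − (0.0000)² = 28.595.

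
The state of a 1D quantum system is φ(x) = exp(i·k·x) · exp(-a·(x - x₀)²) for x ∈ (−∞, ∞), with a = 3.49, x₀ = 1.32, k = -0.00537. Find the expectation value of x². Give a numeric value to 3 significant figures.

⟨x²⟩ = ∫ x²·|φ|² dx / ∫|φ|² dx (integrals over the domain).
Gaussian moments (u = x − x₀): ∫u^(2j)·e^(−2au²) du = (2j−1)!!/(4a)^j · √(π/(2a)), odd powers integrate to 0; here √(π/(2a)) = 0.67088.
State is unnormalized: ∫|φ|² dx = 0.67088, and ∫φ*·x²·φ dx = 1.2170, so ⟨x²⟩ = 1.2170 / 0.67088.
⟨x²⟩ = 1.8140.

1.81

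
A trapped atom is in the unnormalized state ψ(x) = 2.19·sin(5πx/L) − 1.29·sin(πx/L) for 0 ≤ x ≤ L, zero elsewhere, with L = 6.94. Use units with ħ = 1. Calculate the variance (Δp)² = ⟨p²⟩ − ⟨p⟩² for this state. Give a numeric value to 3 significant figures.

3.86

Compute ⟨p⟩ and ⟨p²⟩ separately; (Δp)² = ⟨p²⟩ − ⟨p⟩².
d²/dx² sin(jπx/L) = −(jπ/L)²·sin(jπx/L); on 0 ≤ x ≤ L, ∫sin²(jπx/L) dx = L/2 and ∫sin(jπx/L)·sin(lπx/L) dx = 0 for j ≠ l, so only diagonal terms survive in ∫|ψ|² and ∫ψ·ψ″; ∫ψ·ψ′ dx = [ψ²/2] between the walls = 0.
Normalization: ∫|ψ|² dx = 22.417.
⟨p⟩ = 0.0000 and ⟨p²⟩ = 3.8561.
(Δp)² = 3.8561 − (0.0000)² = 3.8561.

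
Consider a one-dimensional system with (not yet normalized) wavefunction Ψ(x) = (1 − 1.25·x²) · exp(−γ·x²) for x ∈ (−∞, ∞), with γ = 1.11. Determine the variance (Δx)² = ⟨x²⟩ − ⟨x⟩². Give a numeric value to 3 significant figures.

0.167

Compute ⟨x⟩ and ⟨x²⟩ separately, then (Δx)² = ⟨x²⟩ − ⟨x⟩².
Expand each integrand as polynomial × e^(−2γx²) and use ∫x^(2j)·e^(−2γx²) dx = (2j−1)!!/(4γ)^j · √(π/(2γ)), odd powers → 0; here √(π/(2γ)) = 1.1896.
Normalization: ∫|Ψ|² dx = 0.80264.
⟨x⟩ = 0.0000 and ⟨x²⟩ = 0.16681.
(Δx)² = 0.16681 − (0.0000)² = 0.16681.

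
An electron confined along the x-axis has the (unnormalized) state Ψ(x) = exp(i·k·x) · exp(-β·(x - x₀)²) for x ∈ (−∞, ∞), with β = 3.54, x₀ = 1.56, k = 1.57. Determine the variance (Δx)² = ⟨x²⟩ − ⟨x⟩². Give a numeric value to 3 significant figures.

Compute ⟨x⟩ and ⟨x²⟩ separately, then (Δx)² = ⟨x²⟩ − ⟨x⟩².
Gaussian moments (u = x − x₀): ∫u^(2j)·e^(−2βu²) du = (2j−1)!!/(4β)^j · √(π/(2β)), odd powers integrate to 0; here √(π/(2β)) = 0.66613.
Normalization: ∫|Ψ|² dx = 0.66613.
⟨x⟩ = 1.5600 and ⟨x²⟩ = 2.5042.
(Δx)² = 2.5042 − (1.5600)² = 0.070621.

0.0706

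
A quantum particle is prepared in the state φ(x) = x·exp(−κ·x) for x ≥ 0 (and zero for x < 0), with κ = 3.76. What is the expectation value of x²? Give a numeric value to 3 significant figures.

⟨x²⟩ = ∫ x²·|φ|² dx / ∫|φ|² dx (integrals over the domain).
Every integrand reduces to terms xʲ·e^(−2κx) on [0, ∞); use ∫₀^∞ xʲ·e^(−2κx) dx = j!/(2κ)^(j+1).
State is unnormalized: ∫|φ|² dx = 0.0047030, and ∫φ*·x²·φ dx = 0.00099798, so ⟨x²⟩ = 0.00099798 / 0.0047030.
⟨x²⟩ = 0.21220.

0.212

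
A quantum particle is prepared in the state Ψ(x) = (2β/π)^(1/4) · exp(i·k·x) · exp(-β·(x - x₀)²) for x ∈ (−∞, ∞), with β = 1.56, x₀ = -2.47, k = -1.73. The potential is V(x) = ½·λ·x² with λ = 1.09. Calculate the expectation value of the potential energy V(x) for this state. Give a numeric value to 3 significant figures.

3.41

⟨V⟩ = ∫ V(x)·|Ψ|² dx.
Gaussian moments (u = x − x₀): ∫u^(2j)·e^(−2βu²) du = (2j−1)!!/(4β)^j · √(π/(2β)), odd powers integrate to 0; here √(π/(2β)) = 1.0035.
⟨V⟩ = 3.4123.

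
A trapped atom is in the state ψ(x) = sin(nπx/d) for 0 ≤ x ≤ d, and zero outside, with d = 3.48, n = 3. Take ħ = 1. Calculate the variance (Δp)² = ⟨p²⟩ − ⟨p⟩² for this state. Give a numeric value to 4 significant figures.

Compute ⟨p⟩ and ⟨p²⟩ separately; (Δp)² = ⟨p²⟩ − ⟨p⟩².
d/dx sin(nπx/d) = (nπ/d)·cos(nπx/d) and d²/dx² sin(nπx/d) = −(nπ/d)²·sin(nπx/d); on 0 ≤ x ≤ d, ∫sin²(nπx/d) dx = d/2 and ∫sin(nπx/d)·cos(nπx/d) dx = 0.
Normalization: ∫|ψ|² dx = 1.7400.
⟨p⟩ = 0.0000 and ⟨p²⟩ = 7.3347.
(Δp)² = 7.3347 − (0.0000)² = 7.3347.

7.335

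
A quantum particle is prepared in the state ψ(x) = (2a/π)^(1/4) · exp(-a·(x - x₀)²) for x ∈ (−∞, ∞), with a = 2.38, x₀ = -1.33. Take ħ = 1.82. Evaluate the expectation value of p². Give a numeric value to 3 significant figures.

p² ψ = −ħ² d²ψ/dx²; ⟨p²⟩ = −ħ² ∫ ψ*·ψ'' dx.
Gaussian moments (u = x − x₀): ∫u^(2j)·e^(−2au²) du = (2j−1)!!/(4a)^j · √(π/(2a)), odd powers integrate to 0; here √(π/(2a)) = 0.81240. Derivatives: d/dx e^(−au²) = −2au·e^(−au²), d²/dx² e^(−au²) = (4a²u² − 2a)·e^(−au²).
⟨p²⟩ = 7.8835.

7.88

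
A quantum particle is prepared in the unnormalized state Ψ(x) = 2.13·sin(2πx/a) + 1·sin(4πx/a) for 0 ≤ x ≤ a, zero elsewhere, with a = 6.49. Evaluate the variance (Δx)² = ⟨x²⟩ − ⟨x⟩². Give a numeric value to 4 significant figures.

Compute ⟨x⟩ and ⟨x²⟩ separately, then (Δx)² = ⟨x²⟩ − ⟨x⟩².
On 0 ≤ x ≤ a (j ≠ l): ∫sin²(jπx/a) dx = a/2, ∫sin(jπx/a)·sin(lπx/a) dx = 0; diagonal moments ∫x·sin²(jπx/a) dx = a²/4, ∫x²·sin²(jπx/a) dx = a³·(1/6 − 1/(4j²π²)); cross terms ∫x·sin(jπx/a)·sin(lπx/a) dx = 0 for j + l even and −4jla²/(π²(j² − l²)²) for j + l odd, ∫x²·sin(jπx/a)·sin(lπx/a) dx = (−1)^(j+l)·4jla³/(π²(j² − l²)²); higher powers the same way via product-to-sum and parts.
Normalization: ∫|Ψ|² dx = 17.967.
⟨x⟩ = 3.2450 and ⟨x²⟩ = 15.038.
(Δx)² = 15.038 − (3.2450)² = 4.5081.

4.508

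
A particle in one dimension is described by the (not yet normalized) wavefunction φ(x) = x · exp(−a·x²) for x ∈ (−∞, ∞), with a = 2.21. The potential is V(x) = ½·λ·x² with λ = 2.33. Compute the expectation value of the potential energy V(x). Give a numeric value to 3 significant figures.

0.395

⟨V⟩ = ∫ V(x)·|φ|² dx / ∫|φ|² dx.
Expand each integrand as polynomial × e^(−2ax²) and use ∫x^(2j)·e^(−2ax²) dx = (2j−1)!!/(4a)^j · √(π/(2a)), odd powers → 0; here √(π/(2a)) = 0.84307.
State is unnormalized: ∫|φ|² dx = 0.095370, and ∫φ*·V(x)·φ dx = 0.037706, so ⟨V⟩ = 0.037706 / 0.095370.
⟨V⟩ = 0.39536.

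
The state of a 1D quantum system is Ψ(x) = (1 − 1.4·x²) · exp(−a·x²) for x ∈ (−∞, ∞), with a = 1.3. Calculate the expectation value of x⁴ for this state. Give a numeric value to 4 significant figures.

0.1380

⟨x⁴⟩ = ∫ x⁴·|Ψ|² dx / ∫|Ψ|² dx (integrals over the domain).
Expand each integrand as polynomial × e^(−2ax²) and use ∫x^(2j)·e^(−2ax²) dx = (2j−1)!!/(4a)^j · √(π/(2a)), odd powers → 0; here √(π/(2a)) = 1.0992.
State is unnormalized: ∫|Ψ|² dx = 0.74637, and ∫Ψ*·x⁴·Ψ dx = 0.10301, so ⟨x⁴⟩ = 0.10301 / 0.74637.
⟨x⁴⟩ = 0.13802.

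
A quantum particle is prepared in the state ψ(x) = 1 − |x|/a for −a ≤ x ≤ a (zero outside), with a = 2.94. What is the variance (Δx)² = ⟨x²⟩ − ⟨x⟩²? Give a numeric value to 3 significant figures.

0.864

Compute ⟨x⟩ and ⟨x²⟩ separately, then (Δx)² = ⟨x²⟩ − ⟨x⟩².
ψ is even, so ∫ over [−a, a] = 2∫₀ᵃ with ψ = 1 − x/a there: ∫₀ᵃ (1 − x/a)² dx = a/3, ∫₀ᵃ x²(1 − x/a)² dx = a³/30, ∫₀ᵃ x⁴(1 − x/a)² dx = a⁵/105.
Normalization: ∫|ψ|² dx = 1.9600.
⟨x⟩ = 0.0000 and ⟨x²⟩ = 0.86436.
(Δx)² = 0.86436 − (0.0000)² = 0.86436.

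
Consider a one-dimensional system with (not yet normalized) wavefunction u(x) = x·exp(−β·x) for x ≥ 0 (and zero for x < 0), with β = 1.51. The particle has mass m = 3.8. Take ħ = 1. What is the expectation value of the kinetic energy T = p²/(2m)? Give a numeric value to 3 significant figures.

T = −(ħ²/2m) d²/dx², so ⟨T⟩ = −(ħ²/2m) ∫ u*·u'' dx / ∫|u|² dx; with m = 3.8.
Differentiate x·exp(−β·x) with the product rule; every integrand then reduces to terms xʲ·e^(−2βx) on [0, ∞), with ∫₀^∞ xʲ·e^(−2βx) dx = j!/(2β)^(j+1).
State is unnormalized: ∫|u|² dx = 0.072612, and ∫u*·(−ħ²/2m · u'') dx = 0.021785, so ⟨T⟩ = 0.021785 / 0.072612.
⟨T⟩ = 0.30001.

0.300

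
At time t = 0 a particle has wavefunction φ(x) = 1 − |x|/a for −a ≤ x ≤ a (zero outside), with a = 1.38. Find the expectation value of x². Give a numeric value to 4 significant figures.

0.1904

⟨x²⟩ = ∫ x²·|φ|² dx / ∫|φ|² dx (integrals over the domain).
φ is even, so ∫ over [−a, a] = 2∫₀ᵃ with φ = 1 − x/a there: ∫₀ᵃ (1 − x/a)² dx = a/3, ∫₀ᵃ x²(1 − x/a)² dx = a³/30, ∫₀ᵃ x⁴(1 − x/a)² dx = a⁵/105.
State is unnormalized: ∫|φ|² dx = 0.92000, and ∫φ*·x²·φ dx = 0.17520, so ⟨x²⟩ = 0.17520 / 0.92000.
⟨x²⟩ = 0.19044.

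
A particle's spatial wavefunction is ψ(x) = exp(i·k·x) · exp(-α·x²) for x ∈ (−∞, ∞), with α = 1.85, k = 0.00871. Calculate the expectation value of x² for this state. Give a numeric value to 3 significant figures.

0.135

⟨x²⟩ = ∫ x²·|ψ|² dx / ∫|ψ|² dx (integrals over the domain).
Gaussian moments: ∫x^(2j)·e^(−2αx²) dx = (2j−1)!!/(4α)^j · √(π/(2α)), odd powers integrate to 0; here √(π/(2α)) = 0.92145.
State is unnormalized: ∫|ψ|² dx = 0.92145, and ∫ψ*·x²·ψ dx = 0.12452, so ⟨x²⟩ = 0.12452 / 0.92145.
⟨x²⟩ = 0.13514.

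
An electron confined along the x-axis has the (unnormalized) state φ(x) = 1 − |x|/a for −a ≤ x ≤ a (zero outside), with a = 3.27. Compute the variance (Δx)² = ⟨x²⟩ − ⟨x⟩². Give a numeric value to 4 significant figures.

Compute ⟨x⟩ and ⟨x²⟩ separately, then (Δx)² = ⟨x²⟩ − ⟨x⟩².
φ is even, so ∫ over [−a, a] = 2∫₀ᵃ with φ = 1 − x/a there: ∫₀ᵃ (1 − x/a)² dx = a/3, ∫₀ᵃ x²(1 − x/a)² dx = a³/30, ∫₀ᵃ x⁴(1 − x/a)² dx = a⁵/105.
Normalization: ∫|φ|² dx = 2.1800.
⟨x⟩ = 0.0000 and ⟨x²⟩ = 1.0693.
(Δx)² = 1.0693 − (0.0000)² = 1.0693.

1.069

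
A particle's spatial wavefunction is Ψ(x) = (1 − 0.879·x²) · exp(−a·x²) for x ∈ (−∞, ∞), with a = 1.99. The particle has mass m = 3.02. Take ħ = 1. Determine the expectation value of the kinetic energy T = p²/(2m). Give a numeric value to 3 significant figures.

T = −(ħ²/2m) d²/dx², so ⟨T⟩ = −(ħ²/2m) ∫ Ψ*·Ψ'' dx / ∫|Ψ|² dx; with m = 3.02.
Expand each integrand as polynomial × e^(−2ax²) and use ∫x^(2j)·e^(−2ax²) dx = (2j−1)!!/(4a)^j · √(π/(2a)), odd powers → 0; here √(π/(2a)) = 0.88845. Differentiate with the product rule, d/dx e^(−ax²) = −2ax·e^(−ax²).
State is unnormalized: ∫|Ψ|² dx = 0.72473, and ∫Ψ*·(−ħ²/2m · Ψ'') dx = 0.38235, so ⟨T⟩ = 0.38235 / 0.72473.
⟨T⟩ = 0.52758.

0.528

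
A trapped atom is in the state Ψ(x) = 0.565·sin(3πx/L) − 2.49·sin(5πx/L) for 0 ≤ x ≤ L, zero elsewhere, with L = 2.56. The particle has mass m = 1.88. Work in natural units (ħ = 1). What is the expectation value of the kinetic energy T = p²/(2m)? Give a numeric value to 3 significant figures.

9.70

T = −(ħ²/2m) d²/dx², so ⟨T⟩ = −(ħ²/2m) ∫ Ψ*·Ψ'' dx / ∫|Ψ|² dx; with m = 1.88.
d²/dx² sin(jπx/L) = −(jπ/L)²·sin(jπx/L); on 0 ≤ x ≤ L, ∫sin²(jπx/L) dx = L/2 and ∫sin(jπx/L)·sin(lπx/L) dx = 0 for j ≠ l, so only diagonal terms survive in ∫|Ψ|² and ∫Ψ·Ψ″; ∫Ψ·Ψ′ dx = [Ψ²/2] between the walls = 0.
State is unnormalized: ∫|Ψ|² dx = 8.3447, and ∫Ψ*·(−ħ²/2m · Ψ'') dx = 80.939, so ⟨T⟩ = 80.939 / 8.3447.
⟨T⟩ = 9.6994.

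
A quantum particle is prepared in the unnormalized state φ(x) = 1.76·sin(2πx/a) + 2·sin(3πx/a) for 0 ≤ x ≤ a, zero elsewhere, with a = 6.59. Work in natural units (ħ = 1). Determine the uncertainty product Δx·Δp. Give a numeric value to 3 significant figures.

Δx = √(⟨x²⟩−⟨x⟩²), Δp = √(⟨p²⟩−⟨p⟩²).
On 0 ≤ x ≤ a (j ≠ l): ∫sin²(jπx/a) dx = a/2, ∫sin(jπx/a)·sin(lπx/a) dx = 0; diagonal moments ∫x·sin²(jπx/a) dx = a²/4, ∫x²·sin²(jπx/a) dx = a³·(1/6 − 1/(4j²π²)); cross terms ∫x·sin(jπx/a)·sin(lπx/a) dx = 0 for j + l even and −4jla²/(π²(j² − l²)²) for j + l odd, ∫x²·sin(jπx/a)·sin(lπx/a) dx = (−1)^(j+l)·4jla³/(π²(j² − l²)²); higher powers the same way via product-to-sum and parts. d²/dx² sin(jπx/a) = −(jπ/a)²·sin(jπx/a); on 0 ≤ x ≤ a, ∫sin²(jπx/a) dx = a/2 and ∫sin(jπx/a)·sin(lπx/a) dx = 0 for j ≠ l, so only diagonal terms survive in ∫|φ|² and ∫φ·φ″; ∫φ·φ′ dx = [φ²/2] between the walls = 0.
Normalization: ∫|φ|² dx = 23.387.
⟨x⟩ = 2.0234, ⟨x²⟩ = 5.7184 ⇒ Δx = 1.2745.
⟨p⟩ = 0.0000, ⟨p²⟩ = 1.5494 ⇒ Δp = 1.2448.
Δx·Δp = 1.5864.

1.59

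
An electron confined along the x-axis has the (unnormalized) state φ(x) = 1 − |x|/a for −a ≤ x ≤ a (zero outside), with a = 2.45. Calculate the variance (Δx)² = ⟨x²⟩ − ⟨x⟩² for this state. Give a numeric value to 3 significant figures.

0.600

Compute ⟨x⟩ and ⟨x²⟩ separately, then (Δx)² = ⟨x²⟩ − ⟨x⟩².
φ is even, so ∫ over [−a, a] = 2∫₀ᵃ with φ = 1 − x/a there: ∫₀ᵃ (1 − x/a)² dx = a/3, ∫₀ᵃ x²(1 − x/a)² dx = a³/30, ∫₀ᵃ x⁴(1 − x/a)² dx = a⁵/105.
Normalization: ∫|φ|² dx = 1.6333.
⟨x⟩ = 0.0000 and ⟨x²⟩ = 0.60025.
(Δx)² = 0.60025 − (0.0000)² = 0.60025.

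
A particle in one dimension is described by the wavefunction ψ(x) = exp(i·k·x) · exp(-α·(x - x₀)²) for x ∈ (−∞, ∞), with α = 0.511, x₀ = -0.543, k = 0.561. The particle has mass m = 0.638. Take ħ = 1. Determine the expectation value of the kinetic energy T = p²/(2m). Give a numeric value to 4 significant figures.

0.6471

T = −(ħ²/2m) d²/dx², so ⟨T⟩ = −(ħ²/2m) ∫ ψ*·ψ'' dx / ∫|ψ|² dx; with m = 0.638.
Gaussian moments (u = x − x₀): ∫u^(2j)·e^(−2αu²) du = (2j−1)!!/(4α)^j · √(π/(2α)), odd powers integrate to 0; here √(π/(2α)) = 1.7533. Derivatives: ψ′ = (ik − 2αu)·ψ, ψ″ = ((ik − 2αu)² − 2α)·ψ; the odd-in-u pieces drop out.
State is unnormalized: ∫|ψ|² dx = 1.7533, and ∫ψ*·(−ħ²/2m · ψ'') dx = 1.1346, so ⟨T⟩ = 1.1346 / 1.7533.
⟨T⟩ = 0.64712.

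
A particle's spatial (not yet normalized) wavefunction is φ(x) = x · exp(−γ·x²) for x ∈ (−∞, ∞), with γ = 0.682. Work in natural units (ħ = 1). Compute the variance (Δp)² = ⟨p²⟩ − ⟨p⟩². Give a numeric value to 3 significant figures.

Compute ⟨p⟩ and ⟨p²⟩ separately; (Δp)² = ⟨p²⟩ − ⟨p⟩².
Expand each integrand as polynomial × e^(−2γx²) and use ∫x^(2j)·e^(−2γx²) dx = (2j−1)!!/(4γ)^j · √(π/(2γ)), odd powers → 0; here √(π/(2γ)) = 1.5176. Differentiate with the product rule, d/dx e^(−γx²) = −2γx·e^(−γx²).
Normalization: ∫|φ|² dx = 0.55632.
⟨p⟩ = 0.0000 and ⟨p²⟩ = 2.0460.
(Δp)² = 2.0460 − (0.0000)² = 2.0460.

2.05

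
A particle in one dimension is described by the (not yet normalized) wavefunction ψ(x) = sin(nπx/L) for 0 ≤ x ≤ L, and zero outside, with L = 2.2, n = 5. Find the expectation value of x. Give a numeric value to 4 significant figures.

⟨x⟩ = ∫ x·|ψ|² dx / ∫|ψ|² dx (integrals over the domain).
With sin²θ = (1 − cos2θ)/2 on 0 ≤ x ≤ L: ∫sin²(nπx/L) dx = L/2, ∫x·sin²(nπx/L) dx = L²/4, ∫x²·sin²(nπx/L) dx = L³·(1/6 − 1/(4n²π²)); higher powers xᵏ the same way, integrating xᵏ·cos(2nπx/L) by parts.
State is unnormalized: ∫|ψ|² dx = 1.1000, and ∫ψ*·x·ψ dx = 1.2100, so ⟨x⟩ = 1.2100 / 1.1000.
⟨x⟩ = 1.1000.

1.100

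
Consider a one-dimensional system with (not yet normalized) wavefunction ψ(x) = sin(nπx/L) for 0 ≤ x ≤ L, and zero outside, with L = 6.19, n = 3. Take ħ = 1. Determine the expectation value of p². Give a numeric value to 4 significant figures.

p² ψ = −ħ² d²ψ/dx²; ⟨p²⟩ = −ħ² ∫ ψ*·ψ'' dx / ∫|ψ|² dx.
d/dx sin(nπx/L) = (nπ/L)·cos(nπx/L) and d²/dx² sin(nπx/L) = −(nπ/L)²·sin(nπx/L); on 0 ≤ x ≤ L, ∫sin²(nπx/L) dx = L/2 and ∫sin(nπx/L)·cos(nπx/L) dx = 0.
State is unnormalized: ∫|ψ|² dx = 3.0950, and ∫ψ*·(−ħ² ψ'') dx = 7.1750, so ⟨p²⟩ = 7.1750 / 3.0950.
⟨p²⟩ = 2.3183.

2.318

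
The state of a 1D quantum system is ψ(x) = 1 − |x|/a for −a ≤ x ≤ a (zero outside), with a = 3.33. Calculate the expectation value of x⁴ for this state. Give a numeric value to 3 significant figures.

3.51

⟨x⁴⟩ = ∫ x⁴·|ψ|² dx / ∫|ψ|² dx (integrals over the domain).
ψ is even, so ∫ over [−a, a] = 2∫₀ᵃ with ψ = 1 − x/a there: ∫₀ᵃ (1 − x/a)² dx = a/3, ∫₀ᵃ x²(1 − x/a)² dx = a³/30, ∫₀ᵃ x⁴(1 − x/a)² dx = a⁵/105.
State is unnormalized: ∫|ψ|² dx = 2.2200, and ∫ψ*·x⁴·ψ dx = 7.7994, so ⟨x⁴⟩ = 7.7994 / 2.2200.
⟨x⁴⟩ = 3.5132.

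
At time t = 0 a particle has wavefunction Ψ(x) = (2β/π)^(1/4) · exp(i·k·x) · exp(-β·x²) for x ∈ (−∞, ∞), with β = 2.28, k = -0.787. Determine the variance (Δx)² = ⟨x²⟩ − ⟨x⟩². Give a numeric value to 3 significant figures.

Compute ⟨x⟩ and ⟨x²⟩ separately, then (Δx)² = ⟨x²⟩ − ⟨x⟩².
Gaussian moments: ∫x^(2j)·e^(−2βx²) dx = (2j−1)!!/(4β)^j · √(π/(2β)), odd powers integrate to 0; here √(π/(2β)) = 0.83003.
⟨x⟩ = 0.0000 and ⟨x²⟩ = 0.10965.
(Δx)² = 0.10965 − (0.0000)² = 0.10965.

0.110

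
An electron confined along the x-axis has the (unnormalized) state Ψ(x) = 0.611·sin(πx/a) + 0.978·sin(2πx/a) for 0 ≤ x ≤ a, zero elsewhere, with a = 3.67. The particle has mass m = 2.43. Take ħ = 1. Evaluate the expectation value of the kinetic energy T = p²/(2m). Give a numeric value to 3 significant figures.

T = −(ħ²/2m) d²/dx², so ⟨T⟩ = −(ħ²/2m) ∫ Ψ*·Ψ'' dx / ∫|Ψ|² dx; with m = 2.43.
d²/dx² sin(jπx/a) = −(jπ/a)²·sin(jπx/a); on 0 ≤ x ≤ a, ∫sin²(jπx/a) dx = a/2 and ∫sin(jπx/a)·sin(lπx/a) dx = 0 for j ≠ l, so only diagonal terms survive in ∫|Ψ|² and ∫Ψ·Ψ″; ∫Ψ·Ψ′ dx = [Ψ²/2] between the walls = 0.
State is unnormalized: ∫|Ψ|² dx = 2.4402, and ∫Ψ*·(−ħ²/2m · Ψ'') dx = 1.1618, so ⟨T⟩ = 1.1618 / 2.4402.
⟨T⟩ = 0.47612.

0.476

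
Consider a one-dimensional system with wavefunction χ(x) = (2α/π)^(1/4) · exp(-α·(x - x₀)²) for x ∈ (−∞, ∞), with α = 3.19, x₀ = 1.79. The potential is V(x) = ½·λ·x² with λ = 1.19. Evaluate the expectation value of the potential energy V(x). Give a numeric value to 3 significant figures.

1.95

⟨V⟩ = ∫ V(x)·|χ|² dx.
Gaussian moments (u = x − x₀): ∫u^(2j)·e^(−2αu²) du = (2j−1)!!/(4α)^j · √(π/(2α)), odd powers integrate to 0; here √(π/(2α)) = 0.70172.
⟨V⟩ = 1.9531.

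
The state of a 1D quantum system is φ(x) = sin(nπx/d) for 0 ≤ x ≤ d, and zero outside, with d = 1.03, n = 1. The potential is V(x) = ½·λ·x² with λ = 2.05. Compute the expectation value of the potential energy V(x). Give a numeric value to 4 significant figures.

⟨V⟩ = ∫ V(x)·|φ|² dx / ∫|φ|² dx.
With sin²θ = (1 − cos2θ)/2 on 0 ≤ x ≤ d: ∫sin²(nπx/d) dx = d/2, ∫x·sin²(nπx/d) dx = d²/4, ∫x²·sin²(nπx/d) dx = d³·(1/6 − 1/(4n²π²)); higher powers xᵏ the same way, integrating xᵏ·cos(2nπx/d) by parts.
State is unnormalized: ∫|φ|² dx = 0.51500, and ∫φ*·V(x)·φ dx = 0.15830, so ⟨V⟩ = 0.15830 / 0.51500.
⟨V⟩ = 0.30738.

0.3074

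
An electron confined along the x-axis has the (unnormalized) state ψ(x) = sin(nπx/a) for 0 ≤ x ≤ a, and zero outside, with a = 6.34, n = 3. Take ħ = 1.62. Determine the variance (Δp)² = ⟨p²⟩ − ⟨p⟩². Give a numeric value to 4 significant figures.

Compute ⟨p⟩ and ⟨p²⟩ separately; (Δp)² = ⟨p²⟩ − ⟨p⟩².
d/dx sin(nπx/a) = (nπ/a)·cos(nπx/a) and d²/dx² sin(nπx/a) = −(nπ/a)²·sin(nπx/a); on 0 ≤ x ≤ a, ∫sin²(nπx/a) dx = a/2 and ∫sin(nπx/a)·cos(nπx/a) dx = 0.
Normalization: ∫|ψ|² dx = 3.1700.
⟨p⟩ = 0.0000 and ⟨p²⟩ = 5.7995.
(Δp)² = 5.7995 − (0.0000)² = 5.7995.

5.800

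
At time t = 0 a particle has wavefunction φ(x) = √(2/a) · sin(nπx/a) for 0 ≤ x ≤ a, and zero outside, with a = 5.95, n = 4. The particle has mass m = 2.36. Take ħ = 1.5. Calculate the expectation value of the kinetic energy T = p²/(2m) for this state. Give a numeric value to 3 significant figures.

2.13

T = −(ħ²/2m) d²/dx², so ⟨T⟩ = −(ħ²/2m) ∫ φ*·φ'' dx; with m = 2.36.
d/dx sin(nπx/a) = (nπ/a)·cos(nπx/a) and d²/dx² sin(nπx/a) = −(nπ/a)²·sin(nπx/a); on 0 ≤ x ≤ a, ∫sin²(nπx/a) dx = a/2 and ∫sin(nπx/a)·cos(nπx/a) dx = 0.
⟨T⟩ = 2.1263.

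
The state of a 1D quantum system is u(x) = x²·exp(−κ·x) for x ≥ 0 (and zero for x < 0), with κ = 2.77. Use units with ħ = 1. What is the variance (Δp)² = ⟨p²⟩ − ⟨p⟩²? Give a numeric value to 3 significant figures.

2.56

Compute ⟨p⟩ and ⟨p²⟩ separately; (Δp)² = ⟨p²⟩ − ⟨p⟩².
Differentiate x²·exp(−κ·x) with the product rule; every integrand then reduces to terms xʲ·e^(−2κx) on [0, ∞), with ∫₀^∞ xʲ·e^(−2κx) dx = j!/(2κ)^(j+1).
Normalization: ∫|u|² dx = 0.0045990.
⟨p⟩ = 0.0000 and ⟨p²⟩ = 2.5576.
(Δp)² = 2.5576 − (0.0000)² = 2.5576.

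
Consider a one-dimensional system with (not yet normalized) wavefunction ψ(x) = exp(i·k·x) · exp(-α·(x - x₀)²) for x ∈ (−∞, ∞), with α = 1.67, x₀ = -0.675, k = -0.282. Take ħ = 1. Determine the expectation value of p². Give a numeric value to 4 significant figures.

1.750

p² ψ = −ħ² d²ψ/dx²; ⟨p²⟩ = −ħ² ∫ ψ*·ψ'' dx / ∫|ψ|² dx.
Gaussian moments (u = x − x₀): ∫u^(2j)·e^(−2αu²) du = (2j−1)!!/(4α)^j · √(π/(2α)), odd powers integrate to 0; here √(π/(2α)) = 0.96984. Derivatives: ψ′ = (ik − 2αu)·ψ, ψ″ = ((ik − 2αu)² − 2α)·ψ; the odd-in-u pieces drop out.
State is unnormalized: ∫|ψ|² dx = 0.96984, and ∫ψ*·(−ħ² ψ'') dx = 1.6968, so ⟨p²⟩ = 1.6968 / 0.96984.
⟨p²⟩ = 1.7495.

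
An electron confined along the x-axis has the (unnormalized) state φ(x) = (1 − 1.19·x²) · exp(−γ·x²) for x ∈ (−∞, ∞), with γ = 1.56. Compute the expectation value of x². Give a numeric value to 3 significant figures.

⟨x²⟩ = ∫ x²·|φ|² dx / ∫|φ|² dx (integrals over the domain).
Expand each integrand as polynomial × e^(−2γx²) and use ∫x^(2j)·e^(−2γx²) dx = (2j−1)!!/(4γ)^j · √(π/(2γ)), odd powers → 0; here √(π/(2γ)) = 1.0035.
State is unnormalized: ∫|φ|² dx = 0.73021, and ∫φ*·x²·φ dx = 0.064532, so ⟨x²⟩ = 0.064532 / 0.73021.
⟨x²⟩ = 0.088375.

0.0884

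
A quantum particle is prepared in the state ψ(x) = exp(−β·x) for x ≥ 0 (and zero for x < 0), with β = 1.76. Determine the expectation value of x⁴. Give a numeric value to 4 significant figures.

0.1563

⟨x⁴⟩ = ∫ x⁴·|ψ|² dx / ∫|ψ|² dx (integrals over the domain).
Every integrand reduces to terms xʲ·e^(−2βx) on [0, ∞); use ∫₀^∞ xʲ·e^(−2βx) dx = j!/(2β)^(j+1).
State is unnormalized: ∫|ψ|² dx = 0.28409, and ∫ψ*·x⁴·ψ dx = 0.044412, so ⟨x⁴⟩ = 0.044412 / 0.28409.
⟨x⁴⟩ = 0.15633.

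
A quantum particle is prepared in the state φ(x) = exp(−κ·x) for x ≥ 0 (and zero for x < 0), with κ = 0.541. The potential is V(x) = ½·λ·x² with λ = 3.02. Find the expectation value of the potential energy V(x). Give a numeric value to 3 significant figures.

⟨V⟩ = ∫ V(x)·|φ|² dx / ∫|φ|² dx.
Every integrand reduces to terms xʲ·e^(−2κx) on [0, ∞); use ∫₀^∞ xʲ·e^(−2κx) dx = j!/(2κ)^(j+1).
State is unnormalized: ∫|φ|² dx = 0.92421, and ∫φ*·V(x)·φ dx = 2.3841, so ⟨V⟩ = 2.3841 / 0.92421.
⟨V⟩ = 2.5796.

2.58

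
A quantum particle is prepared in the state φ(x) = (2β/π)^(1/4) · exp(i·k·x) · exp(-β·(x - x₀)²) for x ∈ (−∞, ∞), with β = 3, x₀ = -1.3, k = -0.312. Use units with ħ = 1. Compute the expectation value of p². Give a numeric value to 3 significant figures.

p² φ = −ħ² d²φ/dx²; ⟨p²⟩ = −ħ² ∫ φ*·φ'' dx.
Gaussian moments (u = x − x₀): ∫u^(2j)·e^(−2βu²) du = (2j−1)!!/(4β)^j · √(π/(2β)), odd powers integrate to 0; here √(π/(2β)) = 0.72360. Derivatives: φ′ = (ik − 2βu)·φ, φ″ = ((ik − 2βu)² − 2β)·φ; the odd-in-u pieces drop out.
⟨p²⟩ = 3.0973.

3.10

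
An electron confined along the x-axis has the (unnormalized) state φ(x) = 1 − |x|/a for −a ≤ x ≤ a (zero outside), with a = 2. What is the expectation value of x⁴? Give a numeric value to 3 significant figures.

0.457

⟨x⁴⟩ = ∫ x⁴·|φ|² dx / ∫|φ|² dx (integrals over the domain).
φ is even, so ∫ over [−a, a] = 2∫₀ᵃ with φ = 1 − x/a there: ∫₀ᵃ (1 − x/a)² dx = a/3, ∫₀ᵃ x²(1 − x/a)² dx = a³/30, ∫₀ᵃ x⁴(1 − x/a)² dx = a⁵/105.
State is unnormalized: ∫|φ|² dx = 1.3333, and ∫φ*·x⁴·φ dx = 0.60952, so ⟨x⁴⟩ = 0.60952 / 1.3333.
⟨x⁴⟩ = 0.45714.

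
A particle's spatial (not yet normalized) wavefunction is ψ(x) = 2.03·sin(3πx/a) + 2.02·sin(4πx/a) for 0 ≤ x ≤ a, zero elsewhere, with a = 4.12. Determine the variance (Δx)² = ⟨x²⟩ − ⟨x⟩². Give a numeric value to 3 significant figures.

0.671

Compute ⟨x⟩ and ⟨x²⟩ separately, then (Δx)² = ⟨x²⟩ − ⟨x⟩².
On 0 ≤ x ≤ a (j ≠ l): ∫sin²(jπx/a) dx = a/2, ∫sin(jπx/a)·sin(lπx/a) dx = 0; diagonal moments ∫x·sin²(jπx/a) dx = a²/4, ∫x²·sin²(jπx/a) dx = a³·(1/6 − 1/(4j²π²)); cross terms ∫x·sin(jπx/a)·sin(lπx/a) dx = 0 for j + l even and −4jla²/(π²(j² − l²)²) for j + l odd, ∫x²·sin(jπx/a)·sin(lπx/a) dx = (−1)^(j+l)·4jla³/(π²(j² − l²)²); higher powers the same way via product-to-sum and parts.
Normalization: ∫|ψ|² dx = 16.895.
⟨x⟩ = 1.2422 and ⟨x²⟩ = 2.2139.
(Δx)² = 2.2139 − (1.2422)² = 0.67092.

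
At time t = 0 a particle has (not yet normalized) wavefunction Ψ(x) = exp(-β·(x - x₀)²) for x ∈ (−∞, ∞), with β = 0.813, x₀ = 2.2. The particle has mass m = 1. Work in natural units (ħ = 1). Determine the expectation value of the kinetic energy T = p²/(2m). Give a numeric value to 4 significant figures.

T = −(ħ²/2m) d²/dx², so ⟨T⟩ = −(ħ²/2m) ∫ Ψ*·Ψ'' dx / ∫|Ψ|² dx; with m = 1.
Gaussian moments (u = x − x₀): ∫u^(2j)·e^(−2βu²) du = (2j−1)!!/(4β)^j · √(π/(2β)), odd powers integrate to 0; here √(π/(2β)) = 1.3900. Derivatives: d/dx e^(−βu²) = −2βu·e^(−βu²), d²/dx² e^(−βu²) = (4β²u² − 2β)·e^(−βu²).
State is unnormalized: ∫|Ψ|² dx = 1.3900, and ∫Ψ*·(−ħ²/2m · Ψ'') dx = 0.56503, so ⟨T⟩ = 0.56503 / 1.3900.
⟨T⟩ = 0.40650.

0.4065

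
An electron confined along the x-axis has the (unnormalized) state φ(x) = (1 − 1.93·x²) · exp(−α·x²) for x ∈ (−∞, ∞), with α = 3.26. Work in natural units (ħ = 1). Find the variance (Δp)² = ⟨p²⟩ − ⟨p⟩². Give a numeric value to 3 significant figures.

6.14

Compute ⟨p⟩ and ⟨p²⟩ separately; (Δp)² = ⟨p²⟩ − ⟨p⟩².
Expand each integrand as polynomial × e^(−2αx²) and use ∫x^(2j)·e^(−2αx²) dx = (2j−1)!!/(4α)^j · √(π/(2α)), odd powers → 0; here √(π/(2α)) = 0.69415. Differentiate with the product rule, d/dx e^(−αx²) = −2αx·e^(−αx²).
Normalization: ∫|φ|² dx = 0.53429.
⟨p⟩ = 0.0000 and ⟨p²⟩ = 6.1386.
(Δp)² = 6.1386 − (0.0000)² = 6.1386.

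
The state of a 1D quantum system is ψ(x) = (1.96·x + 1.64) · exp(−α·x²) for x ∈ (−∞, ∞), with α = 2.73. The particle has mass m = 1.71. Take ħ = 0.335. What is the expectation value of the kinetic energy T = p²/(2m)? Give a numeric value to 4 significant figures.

0.1103

T = −(ħ²/2m) d²/dx², so ⟨T⟩ = −(ħ²/2m) ∫ ψ*·ψ'' dx / ∫|ψ|² dx; with m = 1.71.
Expand each integrand as polynomial × e^(−2αx²) and use ∫x^(2j)·e^(−2αx²) dx = (2j−1)!!/(4α)^j · √(π/(2α)), odd powers → 0; here √(π/(2α)) = 0.75854. Differentiate with the product rule, d/dx e^(−αx²) = −2αx·e^(−αx²).
State is unnormalized: ∫|ψ|² dx = 2.3070, and ∫ψ*·(−ħ²/2m · ψ'') dx = 0.25448, so ⟨T⟩ = 0.25448 / 2.3070.
⟨T⟩ = 0.11031.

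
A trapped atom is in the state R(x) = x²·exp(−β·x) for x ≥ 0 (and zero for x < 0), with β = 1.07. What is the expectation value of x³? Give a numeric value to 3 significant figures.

21.4

⟨x³⟩ = ∫ x³·|R|² dx / ∫|R|² dx (integrals over the domain).
Every integrand reduces to terms xʲ·e^(−2βx) on [0, ∞); use ∫₀^∞ xʲ·e^(−2βx) dx = j!/(2β)^(j+1).
State is unnormalized: ∫|R|² dx = 0.53474, and ∫R*·x³·R dx = 11.458, so ⟨x³⟩ = 11.458 / 0.53474.
⟨x³⟩ = 21.428.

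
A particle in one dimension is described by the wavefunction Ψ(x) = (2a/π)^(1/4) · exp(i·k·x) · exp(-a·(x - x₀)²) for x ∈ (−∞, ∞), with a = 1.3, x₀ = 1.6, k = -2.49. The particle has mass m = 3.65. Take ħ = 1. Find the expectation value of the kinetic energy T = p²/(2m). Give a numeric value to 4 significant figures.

1.027

T = −(ħ²/2m) d²/dx², so ⟨T⟩ = −(ħ²/2m) ∫ Ψ*·Ψ'' dx; with m = 3.65.
Gaussian moments (u = x − x₀): ∫u^(2j)·e^(−2au²) du = (2j−1)!!/(4a)^j · √(π/(2a)), odd powers integrate to 0; here √(π/(2a)) = 1.0992. Derivatives: Ψ′ = (ik − 2au)·Ψ, Ψ″ = ((ik − 2au)² − 2a)·Ψ; the odd-in-u pieces drop out.
⟨T⟩ = 1.0274.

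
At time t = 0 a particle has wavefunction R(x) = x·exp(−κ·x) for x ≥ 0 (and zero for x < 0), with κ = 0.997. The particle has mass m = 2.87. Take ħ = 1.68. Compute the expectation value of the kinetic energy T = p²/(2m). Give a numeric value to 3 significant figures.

0.489

T = −(ħ²/2m) d²/dx², so ⟨T⟩ = −(ħ²/2m) ∫ R*·R'' dx / ∫|R|² dx; with m = 2.87.
Differentiate x·exp(−κ·x) with the product rule; every integrand then reduces to terms xʲ·e^(−2κx) on [0, ∞), with ∫₀^∞ xʲ·e^(−2κx) dx = j!/(2κ)^(j+1).
State is unnormalized: ∫|R|² dx = 0.25226, and ∫R*·(−ħ²/2m · R'') dx = 0.12330, so ⟨T⟩ = 0.12330 / 0.25226.
⟨T⟩ = 0.48876.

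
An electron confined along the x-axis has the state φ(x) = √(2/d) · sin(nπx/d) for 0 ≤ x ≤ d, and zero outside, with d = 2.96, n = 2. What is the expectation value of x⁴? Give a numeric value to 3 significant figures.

13.5

⟨x⁴⟩ = ∫ x⁴·|φ|² dx (integrals over the domain).
With sin²θ = (1 − cos2θ)/2 on 0 ≤ x ≤ d: ∫sin²(nπx/d) dx = d/2, ∫x·sin²(nπx/d) dx = d²/4, ∫x²·sin²(nπx/d) dx = d³·(1/6 − 1/(4n²π²)); higher powers xᵏ the same way, integrating xᵏ·cos(2nπx/d) by parts.
⟨x⁴⟩ = 13.483.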